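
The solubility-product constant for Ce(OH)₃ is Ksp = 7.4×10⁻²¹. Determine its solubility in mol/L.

Ce(OH)₃(s) ⇌ Ce³⁺(aq) + 3 OH⁻(aq)
With molar solubility s: [Ce³⁺] = s, [OH⁻] = 3s.
Ksp = [Ce³⁺][OH⁻]^3 = s · (3s)^3 = 27s^4
27s^4 = 7.4×10⁻²¹  ⇒  s^4 = 2.7×10⁻²²
Taking the 4th root, s = 4.1×10⁻⁶ mol/L.

4.1×10⁻⁶ M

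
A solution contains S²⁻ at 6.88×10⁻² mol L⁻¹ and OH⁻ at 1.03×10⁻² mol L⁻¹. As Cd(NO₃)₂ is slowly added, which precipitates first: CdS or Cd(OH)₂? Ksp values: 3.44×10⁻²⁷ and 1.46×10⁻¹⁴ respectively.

CdS

Precipitation begins when Q = Ksp.
For CdS: [Cd²⁺] = (Ksp/[S²⁻]) = 5.00×10⁻²⁶ mol L⁻¹
For Cd(OH)₂: [Cd²⁺] = (Ksp/[OH⁻]^2) = 1.38×10⁻¹⁰ mol L⁻¹
The smaller threshold [Cd²⁺] is reached first, so CdS precipitates first.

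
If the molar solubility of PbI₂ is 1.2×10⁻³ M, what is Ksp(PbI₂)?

PbI₂(s) ⇌ Pb²⁺(aq) + 2 I⁻(aq)
If s mol/L of PbI₂ dissolves, [Pb²⁺] = s and [I⁻] = 2s.
Ksp = [Pb²⁺][I⁻]^2 = s · (2s)^2 = 4s^3
Ksp = 4 × (1.2×10⁻³)^3 = 6.9×10⁻⁹

Ksp = 6.9×10⁻⁹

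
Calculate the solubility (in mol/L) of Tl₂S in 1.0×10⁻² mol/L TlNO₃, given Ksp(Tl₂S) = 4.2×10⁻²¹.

4.2×10⁻¹⁷ M

Tl₂S(s) ⇌ 2 Tl⁺(aq) + S²⁻(aq)
Tl⁺ is already present at 1.0×10⁻² mol/L. If s mol/L of Tl₂S dissolves, [S²⁻] = s while [Tl⁺] ≈ 1.0×10⁻² mol/L.
Ksp = [Tl⁺]^2[S²⁻] = (1.0×10⁻²)^2s
s = 4.2×10⁻²¹ / (1.0×10⁻²)^2 = 4.2×10⁻¹⁷
s = 4.2×10⁻¹⁷ mol/L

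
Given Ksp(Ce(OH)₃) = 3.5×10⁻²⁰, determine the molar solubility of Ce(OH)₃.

6.0×10⁻⁶ M

Ce(OH)₃(s) ⇌ Ce³⁺(aq) + 3 OH⁻(aq)
If s mol/L of Ce(OH)₃ dissolves, [Ce³⁺] = s and [OH⁻] = 3s.
Ksp = [Ce³⁺][OH⁻]^3 = s · (3s)^3 = 27s^4
27s^4 = 3.5×10⁻²⁰  ⇒  s^4 = 1.3×10⁻²¹
Taking the 4th root, s = 6.0×10⁻⁶ mol/L.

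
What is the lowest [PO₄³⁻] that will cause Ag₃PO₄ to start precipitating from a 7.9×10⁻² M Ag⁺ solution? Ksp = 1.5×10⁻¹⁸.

3.0×10⁻¹⁵ M

Precipitation begins when Q = Ksp.
Ag₃PO₄(s) ⇌ 3 Ag⁺(aq) + PO₄³⁻(aq)
Ksp = [Ag⁺]^3[PO₄³⁻] = [PO₄³⁻](7.9×10⁻²)^3
[PO₄³⁻] = 1.5×10⁻¹⁸ / (7.9×10⁻²)^3 = 3.0×10⁻¹⁵
[PO₄³⁻] = 3.0×10⁻¹⁵ M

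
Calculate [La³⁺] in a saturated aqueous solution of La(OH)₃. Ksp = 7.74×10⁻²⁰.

La(OH)₃(s) ⇌ La³⁺(aq) + 3 OH⁻(aq)
Call the molar solubility s, so that [La³⁺] = s and [OH⁻] = 3s.
Ksp = [La³⁺][OH⁻]^3 = s · (3s)^3 = 27s^4 = 7.74×10⁻²⁰
s = 7.32×10⁻⁶ mol L⁻¹
[La³⁺] = s = 7.32×10⁻⁶ mol L⁻¹

7.32×10⁻⁶ M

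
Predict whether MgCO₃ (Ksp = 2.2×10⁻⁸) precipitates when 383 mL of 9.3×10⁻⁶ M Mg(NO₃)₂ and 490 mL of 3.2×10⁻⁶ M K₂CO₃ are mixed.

The combined volume is 873 mL.
[Mg²⁺] = (9.3×10⁻⁶)(383)/873 = 4.1×10⁻⁶ M
[CO₃²⁻] = (3.2×10⁻⁶)(490)/873 = 1.8×10⁻⁶ M
Q = [Mg²⁺][CO₃²⁻] = 7.3×10⁻¹²
Since Q (7.3×10⁻¹²) is less than Ksp (2.2×10⁻⁸), no MgCO₃ precipitates.

No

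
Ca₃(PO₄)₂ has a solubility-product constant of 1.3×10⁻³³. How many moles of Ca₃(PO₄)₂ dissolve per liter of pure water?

1.0×10⁻⁷ M

Ca₃(PO₄)₂(s) ⇌ 3 Ca²⁺(aq) + 2 PO₄³⁻(aq)
With molar solubility s: [Ca²⁺] = 3s, [PO₄³⁻] = 2s.
Ksp = [Ca²⁺]^3[PO₄³⁻]^2 = (3s)^3 · (2s)^2 = 108s^5
108s^5 = 1.3×10⁻³³  ⇒  s^5 = 1.2×10⁻³⁵
s = (1.2×10⁻³⁵)^(1/5) = 1.0×10⁻⁷ M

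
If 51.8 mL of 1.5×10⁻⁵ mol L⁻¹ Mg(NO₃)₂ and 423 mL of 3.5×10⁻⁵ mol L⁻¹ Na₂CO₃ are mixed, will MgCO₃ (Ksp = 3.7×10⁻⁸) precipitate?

No

The combined volume is 474.8 mL.
[Mg²⁺] = (1.5×10⁻⁵)(51.8)/474.8 = 1.6×10⁻⁶ mol L⁻¹
[CO₃²⁻] = (3.5×10⁻⁵)(423)/474.8 = 3.1×10⁻⁵ mol L⁻¹
Q = [Mg²⁺][CO₃²⁻] = 5.1×10⁻¹¹
Q < Ksp (5.1×10⁻¹¹ vs 3.7×10⁻⁸); the solution remains unsaturated and no precipitate forms.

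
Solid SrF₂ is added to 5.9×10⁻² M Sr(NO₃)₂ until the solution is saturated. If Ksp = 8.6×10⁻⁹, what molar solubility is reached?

1.9×10⁻⁴ M

SrF₂(s) ⇌ Sr²⁺(aq) + 2 F⁻(aq)
With Sr²⁺ already at 5.9×10⁻² M and s small, take [Sr²⁺] ≈ 5.9×10⁻² M and [F⁻] = 2s.
Ksp = [Sr²⁺][F⁻]^2 = (5.9×10⁻²)(2s)^2
(2s)^2 = 8.6×10⁻⁹ / (5.9×10⁻²) = 1.5×10⁻⁷
s = 1.9×10⁻⁴ M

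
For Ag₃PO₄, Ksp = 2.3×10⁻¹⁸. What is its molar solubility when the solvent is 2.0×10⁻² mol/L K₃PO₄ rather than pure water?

1.6×10⁻⁶ M

Ag₃PO₄(s) ⇌ 3 Ag⁺(aq) + PO₄³⁻(aq)
The solution already contains PO₄³⁻ at 2.0×10⁻² mol/L. Let s be the molar solubility of Ag₃PO₄.
[PO₄³⁻] ≈ 2.0×10⁻² mol/L (common ion dominates); [Ag⁺] = 3s.
Ksp = [Ag⁺]^3[PO₄³⁻] = (3s)^3(2.0×10⁻²)
(3s)^3 = 2.3×10⁻¹⁸ / (2.0×10⁻²) = 1.2×10⁻¹⁶
s = 1.6×10⁻⁶ mol/L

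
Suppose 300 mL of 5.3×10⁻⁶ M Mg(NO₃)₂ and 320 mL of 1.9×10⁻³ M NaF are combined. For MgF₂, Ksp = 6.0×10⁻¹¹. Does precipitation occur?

No

After mixing, V = 300 mL + 320 mL = 620 mL.
[Mg²⁺] = (5.3×10⁻⁶)(300)/620 = 2.6×10⁻⁶ M
[F⁻] = (1.9×10⁻³)(320)/620 = 9.8×10⁻⁴ M
Q = [Mg²⁺][F⁻]^2 = 2.5×10⁻¹²
Q = 2.5×10⁻¹² < Ksp = 6.0×10⁻¹¹, so the solution is unsaturated and no precipitate forms.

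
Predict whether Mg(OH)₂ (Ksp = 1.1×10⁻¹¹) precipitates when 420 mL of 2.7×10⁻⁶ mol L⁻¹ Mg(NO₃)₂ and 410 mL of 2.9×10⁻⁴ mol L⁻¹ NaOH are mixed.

No

After mixing, V = 420 mL + 410 mL = 830 mL.
[Mg²⁺] = (2.7×10⁻⁶)(420)/830 = 1.4×10⁻⁶ mol L⁻¹
[OH⁻] = (2.9×10⁻⁴)(410)/830 = 1.4×10⁻⁴ mol L⁻¹
Q = [Mg²⁺][OH⁻]^2 = 2.8×10⁻¹⁴
Q < Ksp (2.8×10⁻¹⁴ vs 1.1×10⁻¹¹); the solution remains unsaturated and no precipitate forms.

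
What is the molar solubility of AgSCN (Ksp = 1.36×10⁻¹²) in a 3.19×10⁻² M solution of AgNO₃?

4.26×10⁻¹¹ M

AgSCN(s) ⇌ Ag⁺(aq) + SCN⁻(aq)
The solution already contains Ag⁺ at 3.19×10⁻² M. Let s be the molar solubility of AgSCN.
[Ag⁺] ≈ 3.19×10⁻² M (common ion dominates); [SCN⁻] = s.
Ksp = [Ag⁺][SCN⁻] = (3.19×10⁻²)s
s = 1.36×10⁻¹² / (3.19×10⁻²) = 4.26×10⁻¹¹
s = 4.26×10⁻¹¹ M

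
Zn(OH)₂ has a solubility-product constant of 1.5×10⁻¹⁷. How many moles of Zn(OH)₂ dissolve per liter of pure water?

Zn(OH)₂(s) ⇌ Zn²⁺(aq) + 2 OH⁻(aq)
With molar solubility s: [Zn²⁺] = s, [OH⁻] = 2s.
Ksp = [Zn²⁺][OH⁻]^2 = s · (2s)^2 = 4s^3
4s^3 = 1.5×10⁻¹⁷  ⇒  s^3 = 3.8×10⁻¹⁸
s = (3.8×10⁻¹⁸)^(1/3) = 1.6×10⁻⁶ M

1.6×10⁻⁶ M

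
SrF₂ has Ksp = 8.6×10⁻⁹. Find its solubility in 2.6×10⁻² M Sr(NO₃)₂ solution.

2.9×10⁻⁴ M

SrF₂(s) ⇌ Sr²⁺(aq) + 2 F⁻(aq)
The solution already contains Sr²⁺ at 2.6×10⁻² M. Let s be the molar solubility of SrF₂.
[Sr²⁺] ≈ 2.6×10⁻² M (common ion dominates); [F⁻] = 2s.
Ksp = [Sr²⁺][F⁻]^2 = (2.6×10⁻²)(2s)^2
(2s)^2 = 8.6×10⁻⁹ / (2.6×10⁻²) = 3.3×10⁻⁷
s = 2.9×10⁻⁴ M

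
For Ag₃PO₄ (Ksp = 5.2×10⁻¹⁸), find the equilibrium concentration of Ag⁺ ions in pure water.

Ag₃PO₄(s) ⇌ 3 Ag⁺(aq) + PO₄³⁻(aq)
Call the molar solubility s, so that [Ag⁺] = 3s and [PO₄³⁻] = s.
Ksp = [Ag⁺]^3[PO₄³⁻] = (3s)^3 · s = 27s^4 = 5.2×10⁻¹⁸
s = 2.1×10⁻⁵ mol L⁻¹
[Ag⁺] = 3s = 6.3×10⁻⁵ mol L⁻¹

6.3×10⁻⁵ M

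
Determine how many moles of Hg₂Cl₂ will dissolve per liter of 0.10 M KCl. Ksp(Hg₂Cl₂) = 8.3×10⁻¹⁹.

8.3×10⁻¹⁷ M

Hg₂Cl₂(s) ⇌ Hg₂²⁺(aq) + 2 Cl⁻(aq)
With Cl⁻ already at 0.10 M and s small, take [Cl⁻] ≈ 0.10 M and [Hg₂²⁺] = s.
Ksp = [Hg₂²⁺][Cl⁻]^2 = s(0.10)^2
s = 8.3×10⁻¹⁹ / (0.10)^2 = 8.3×10⁻¹⁷
s = 8.3×10⁻¹⁷ M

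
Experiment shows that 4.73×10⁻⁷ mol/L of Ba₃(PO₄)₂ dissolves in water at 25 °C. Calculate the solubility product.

Ksp = 2.56×10⁻³⁰

Ba₃(PO₄)₂(s) ⇌ 3 Ba²⁺(aq) + 2 PO₄³⁻(aq)
For each mole of Ba₃(PO₄)₂ that dissolves per liter, [Ba²⁺] = 3s and [PO₄³⁻] = 2s; let s denote this solubility.
Ksp = [Ba²⁺]^3[PO₄³⁻]^2 = (3s)^3 · (2s)^2 = 108s^5
Ksp = 108 × (4.73×10⁻⁷)^5 = 2.56×10⁻³⁰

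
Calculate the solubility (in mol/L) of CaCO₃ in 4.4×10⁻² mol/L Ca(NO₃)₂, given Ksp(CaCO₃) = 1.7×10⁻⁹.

CaCO₃(s) ⇌ Ca²⁺(aq) + CO₃²⁻(aq)
The solution already contains Ca²⁺ at 4.4×10⁻² mol/L. Let s be the molar solubility of CaCO₃.
[Ca²⁺] ≈ 4.4×10⁻² mol/L (common ion dominates); [CO₃²⁻] = s.
Ksp = [Ca²⁺][CO₃²⁻] = (4.4×10⁻²)s
s = 1.7×10⁻⁹ / (4.4×10⁻²) = 3.9×10⁻⁸
s = 3.9×10⁻⁸ mol/L

3.9×10⁻⁸ M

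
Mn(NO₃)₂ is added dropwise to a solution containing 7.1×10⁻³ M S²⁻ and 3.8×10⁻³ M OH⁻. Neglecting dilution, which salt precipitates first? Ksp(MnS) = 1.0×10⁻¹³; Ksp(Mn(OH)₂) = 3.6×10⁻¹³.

Each salt precipitates once Q = Ksp for that salt.
For MnS: [Mn²⁺] = (Ksp/[S²⁻]) = 1.4×10⁻¹¹ M
For Mn(OH)₂: [Mn²⁺] = (Ksp/[OH⁻]^2) = 2.5×10⁻⁸ M
Since MnS needs less Mn²⁺ to reach saturation, it precipitates first.

MnS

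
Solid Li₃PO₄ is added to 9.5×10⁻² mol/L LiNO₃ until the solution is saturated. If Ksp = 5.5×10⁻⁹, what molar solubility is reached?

6.4×10⁻⁶ M

Li₃PO₄(s) ⇌ 3 Li⁺(aq) + PO₄³⁻(aq)
With Li⁺ already at 9.5×10⁻² mol/L and s small, take [Li⁺] ≈ 9.5×10⁻² mol/L and [PO₄³⁻] = s.
Ksp = [Li⁺]^3[PO₄³⁻] = (9.5×10⁻²)^3s
s = 5.5×10⁻⁹ / (9.5×10⁻²)^3 = 6.4×10⁻⁶
s = 6.4×10⁻⁶ mol/L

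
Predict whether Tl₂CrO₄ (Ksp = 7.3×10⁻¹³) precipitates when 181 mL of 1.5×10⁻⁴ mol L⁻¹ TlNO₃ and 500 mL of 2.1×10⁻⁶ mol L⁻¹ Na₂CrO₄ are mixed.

No

Total volume after mixing = 181 + 500 = 681 mL.
[Tl⁺] = (1.5×10⁻⁴)(181)/681 = 4.0×10⁻⁵ mol L⁻¹
[CrO₄²⁻] = (2.1×10⁻⁶)(500)/681 = 1.5×10⁻⁶ mol L⁻¹
Q = [Tl⁺]^2[CrO₄²⁻] = 2.5×10⁻¹⁵
Q = 2.5×10⁻¹⁵ < Ksp = 7.3×10⁻¹³, so the solution is unsaturated and no precipitate forms.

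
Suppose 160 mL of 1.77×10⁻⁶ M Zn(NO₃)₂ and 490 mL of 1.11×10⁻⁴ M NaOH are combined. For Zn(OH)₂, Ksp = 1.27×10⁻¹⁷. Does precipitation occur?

Yes

After mixing, V = 160 mL + 490 mL = 650 mL.
[Zn²⁺] = (1.77×10⁻⁶)(160)/650 = 4.36×10⁻⁷ M
[OH⁻] = (1.11×10⁻⁴)(490)/650 = 8.37×10⁻⁵ M
Q = [Zn²⁺][OH⁻]^2 = 3.05×10⁻¹⁵
Since Q (3.05×10⁻¹⁵) exceeds Ksp (1.27×10⁻¹⁷), Zn(OH)₂ will precipitate.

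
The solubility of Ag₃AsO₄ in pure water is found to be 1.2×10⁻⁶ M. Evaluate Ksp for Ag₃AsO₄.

Ksp = 5.6×10⁻²³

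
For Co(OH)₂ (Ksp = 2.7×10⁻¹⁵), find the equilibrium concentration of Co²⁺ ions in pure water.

8.8×10⁻⁶ M

Co(OH)₂(s) ⇌ Co²⁺(aq) + 2 OH⁻(aq)
Call the molar solubility s, so that [Co²⁺] = s and [OH⁻] = 2s.
Ksp = [Co²⁺][OH⁻]^2 = s · (2s)^2 = 4s^3 = 2.7×10⁻¹⁵
s = 8.8×10⁻⁶ mol L⁻¹
[Co²⁺] = s = 8.8×10⁻⁶ mol L⁻¹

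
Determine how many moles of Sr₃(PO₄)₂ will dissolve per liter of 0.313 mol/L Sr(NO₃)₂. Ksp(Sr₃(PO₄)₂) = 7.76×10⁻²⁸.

Sr₃(PO₄)₂(s) ⇌ 3 Sr²⁺(aq) + 2 PO₄³⁻(aq)
The solution already contains Sr²⁺ at 0.313 mol/L. Let s be the molar solubility of Sr₃(PO₄)₂.
[Sr²⁺] ≈ 0.313 mol/L (common ion dominates); [PO₄³⁻] = 2s.
Ksp = [Sr²⁺]^3[PO₄³⁻]^2 = (0.313)^3(2s)^2
(2s)^2 = 7.76×10⁻²⁸ / (0.313)^3 = 2.53×10⁻²⁶
s = 7.95×10⁻¹⁴ mol/L

7.95×10⁻¹⁴ M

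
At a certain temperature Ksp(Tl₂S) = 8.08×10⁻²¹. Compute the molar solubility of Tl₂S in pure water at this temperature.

Tl₂S(s) ⇌ 2 Tl⁺(aq) + S²⁻(aq)
For each mole of Tl₂S that dissolves per liter, [Tl⁺] = 2s and [S²⁻] = s; let s denote this solubility.
Ksp = [Tl⁺]^2[S²⁻] = (2s)^2 · s = 4s^3
4s^3 = 8.08×10⁻²¹  ⇒  s^3 = 2.02×10⁻²¹
s = (2.02×10⁻²¹)^(1/3) = 1.26×10⁻⁷ mol L⁻¹

1.26×10⁻⁷ M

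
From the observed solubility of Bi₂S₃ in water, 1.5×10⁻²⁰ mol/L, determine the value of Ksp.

Bi₂S₃(s) ⇌ 2 Bi³⁺(aq) + 3 S²⁻(aq)
If s mol/L of Bi₂S₃ dissolves, [Bi³⁺] = 2s and [S²⁻] = 3s.
Ksp = [Bi³⁺]^2[S²⁻]^3 = (2s)^2 · (3s)^3 = 108s^5
Ksp = 108 × (1.5×10⁻²⁰)^5 = 8.2×10⁻⁹⁸

Ksp = 8.2×10⁻⁹⁸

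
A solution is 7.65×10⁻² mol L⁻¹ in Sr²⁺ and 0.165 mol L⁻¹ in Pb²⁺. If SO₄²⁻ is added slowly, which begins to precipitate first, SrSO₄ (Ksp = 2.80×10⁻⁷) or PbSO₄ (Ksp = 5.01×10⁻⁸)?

Each salt precipitates once Q = Ksp for that salt.
For SrSO₄: [SO₄²⁻] = (Ksp/[Sr²⁺]) = 3.66×10⁻⁶ mol L⁻¹
For PbSO₄: [SO₄²⁻] = (Ksp/[Pb²⁺]) = 3.04×10⁻⁷ mol L⁻¹
PbSO₄ requires the lower [SO₄²⁻], so it precipitates first.

PbSO₄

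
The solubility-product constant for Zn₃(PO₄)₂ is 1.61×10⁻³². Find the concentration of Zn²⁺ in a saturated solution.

5.15×10⁻⁷ M

Zn₃(PO₄)₂(s) ⇌ 3 Zn²⁺(aq) + 2 PO₄³⁻(aq)
If s mol/L of Zn₃(PO₄)₂ dissolves, [Zn²⁺] = 3s and [PO₄³⁻] = 2s.
Ksp = [Zn²⁺]^3[PO₄³⁻]^2 = (3s)^3 · (2s)^2 = 108s^5 = 1.61×10⁻³²
s = 1.72×10⁻⁷ mol L⁻¹
[Zn²⁺] = 3s = 5.15×10⁻⁷ mol L⁻¹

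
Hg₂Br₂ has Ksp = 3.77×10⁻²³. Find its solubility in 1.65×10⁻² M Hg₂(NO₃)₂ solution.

2.39×10⁻¹¹ M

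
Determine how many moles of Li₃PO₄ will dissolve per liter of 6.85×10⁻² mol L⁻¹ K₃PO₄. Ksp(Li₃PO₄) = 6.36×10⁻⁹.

Li₃PO₄(s) ⇌ 3 Li⁺(aq) + PO₄³⁻(aq)
The solution already contains PO₄³⁻ at 6.85×10⁻² mol L⁻¹. Let s be the molar solubility of Li₃PO₄.
[PO₄³⁻] ≈ 6.85×10⁻² mol L⁻¹ (common ion dominates); [Li⁺] = 3s.
Ksp = [Li⁺]^3[PO₄³⁻] = (3s)^3(6.85×10⁻²)
(3s)^3 = 6.36×10⁻⁹ / (6.85×10⁻²) = 9.28×10⁻⁸
s = 1.51×10⁻³ mol L⁻¹

1.51×10⁻³ M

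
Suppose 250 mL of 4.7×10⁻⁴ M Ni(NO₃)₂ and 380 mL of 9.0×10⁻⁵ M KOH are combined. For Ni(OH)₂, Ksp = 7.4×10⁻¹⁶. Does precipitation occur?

The combined volume is 630 mL.
[Ni²⁺] = (4.7×10⁻⁴)(250)/630 = 1.9×10⁻⁴ M
[OH⁻] = (9.0×10⁻⁵)(380)/630 = 5.4×10⁻⁵ M
Q = [Ni²⁺][OH⁻]^2 = 5.5×10⁻¹³
Because Q > Ksp (5.5×10⁻¹³ vs 7.4×10⁻¹⁶), a precipitate of Ni(OH)₂ forms.

Yes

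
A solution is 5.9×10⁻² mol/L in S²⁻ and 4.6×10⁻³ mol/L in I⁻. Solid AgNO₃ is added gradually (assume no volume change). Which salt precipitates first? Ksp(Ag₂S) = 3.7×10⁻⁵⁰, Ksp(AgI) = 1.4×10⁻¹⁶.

Precipitation begins when Q = Ksp.
For Ag₂S: [Ag⁺] = (Ksp/[S²⁻])^(1/2) = 7.9×10⁻²⁵ mol/L
For AgI: [Ag⁺] = (Ksp/[I⁻]) = 3.0×10⁻¹⁴ mol/L
Since Ag₂S needs less Ag⁺ to reach saturation, it precipitates first.

Ag₂S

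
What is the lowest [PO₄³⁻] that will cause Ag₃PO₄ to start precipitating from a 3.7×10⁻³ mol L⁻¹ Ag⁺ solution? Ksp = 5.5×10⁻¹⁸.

Precipitation of each salt begins when its ion product equals Ksp.
Ag₃PO₄(s) ⇌ 3 Ag⁺(aq) + PO₄³⁻(aq)
Ksp = [Ag⁺]^3[PO₄³⁻] = [PO₄³⁻](3.7×10⁻³)^3
[PO₄³⁻] = 5.5×10⁻¹⁸ / (3.7×10⁻³)^3 = 1.1×10⁻¹⁰
[PO₄³⁻] = 1.1×10⁻¹⁰ mol L⁻¹

1.1×10⁻¹⁰ M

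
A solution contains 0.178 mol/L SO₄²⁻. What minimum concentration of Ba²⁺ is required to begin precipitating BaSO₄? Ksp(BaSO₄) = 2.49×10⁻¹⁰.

1.40×10⁻⁹ M

Precipitation begins when Q = Ksp.
BaSO₄(s) ⇌ Ba²⁺(aq) + SO₄²⁻(aq)
Ksp = [Ba²⁺][SO₄²⁻] = [Ba²⁺](0.178)
[Ba²⁺] = 2.49×10⁻¹⁰ / (0.178) = 1.40×10⁻⁹
[Ba²⁺] = 1.40×10⁻⁹ mol/L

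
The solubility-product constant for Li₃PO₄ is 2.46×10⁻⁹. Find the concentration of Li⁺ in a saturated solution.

9.27×10⁻³ M

Li₃PO₄(s) ⇌ 3 Li⁺(aq) + PO₄³⁻(aq)
With molar solubility s: [Li⁺] = 3s, [PO₄³⁻] = s.
Ksp = [Li⁺]^3[PO₄³⁻] = (3s)^3 · s = 27s^4 = 2.46×10⁻⁹
s = 3.09×10⁻³ mol L⁻¹
[Li⁺] = 3s = 9.27×10⁻³ mol L⁻¹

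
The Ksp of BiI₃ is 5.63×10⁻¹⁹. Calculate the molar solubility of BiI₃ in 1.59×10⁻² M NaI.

1.40×10⁻¹³ M

BiI₃(s) ⇌ Bi³⁺(aq) + 3 I⁻(aq)
Let s be the solubility of BiI₃ here. The common ion gives [I⁻] ≈ 1.59×10⁻² M, and [Bi³⁺] = s.
Ksp = [Bi³⁺][I⁻]^3 = s(1.59×10⁻²)^3
s = 5.63×10⁻¹⁹ / (1.59×10⁻²)^3 = 1.40×10⁻¹³
s = 1.40×10⁻¹³ M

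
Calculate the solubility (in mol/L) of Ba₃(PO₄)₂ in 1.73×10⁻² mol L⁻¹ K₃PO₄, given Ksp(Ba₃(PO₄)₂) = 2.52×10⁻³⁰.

Ba₃(PO₄)₂(s) ⇌ 3 Ba²⁺(aq) + 2 PO₄³⁻(aq)
Let s be the solubility of Ba₃(PO₄)₂ here. The common ion gives [PO₄³⁻] ≈ 1.73×10⁻² mol L⁻¹, and [Ba²⁺] = 3s.
Ksp = [Ba²⁺]^3[PO₄³⁻]^2 = (3s)^3(1.73×10⁻²)^2
(3s)^3 = 2.52×10⁻³⁰ / (1.73×10⁻²)^2 = 8.42×10⁻²⁷
s = 6.78×10⁻¹⁰ mol L⁻¹

6.78×10⁻¹⁰ M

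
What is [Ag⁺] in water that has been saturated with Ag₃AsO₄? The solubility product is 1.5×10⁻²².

4.6×10⁻⁶ M

Ag₃AsO₄(s) ⇌ 3 Ag⁺(aq) + AsO₄³⁻(aq)
With molar solubility s: [Ag⁺] = 3s, [AsO₄³⁻] = s.
Ksp = [Ag⁺]^3[AsO₄³⁻] = (3s)^3 · s = 27s^4 = 1.5×10⁻²²
s = 1.5×10⁻⁶ mol L⁻¹
[Ag⁺] = 3s = 4.6×10⁻⁶ mol L⁻¹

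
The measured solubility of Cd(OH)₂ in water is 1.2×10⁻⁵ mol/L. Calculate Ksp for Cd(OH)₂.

Ksp = 6.9×10⁻¹⁵

Cd(OH)₂(s) ⇌ Cd²⁺(aq) + 2 OH⁻(aq)
For each mole of Cd(OH)₂ that dissolves per liter, [Cd²⁺] = s and [OH⁻] = 2s; let s denote this solubility.
Ksp = [Cd²⁺][OH⁻]^2 = s · (2s)^2 = 4s^3
Ksp = 4 × (1.2×10⁻⁵)^3 = 6.9×10⁻¹⁵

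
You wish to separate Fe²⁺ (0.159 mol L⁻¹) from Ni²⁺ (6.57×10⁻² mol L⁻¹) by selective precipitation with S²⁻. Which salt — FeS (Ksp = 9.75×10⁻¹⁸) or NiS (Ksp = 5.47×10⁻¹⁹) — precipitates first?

A salt starts to precipitate once the ion product Q reaches its Ksp.
For FeS: [S²⁻] = (Ksp/[Fe²⁺]) = 6.13×10⁻¹⁷ mol L⁻¹
For NiS: [S²⁻] = (Ksp/[Ni²⁺]) = 8.33×10⁻¹⁸ mol L⁻¹
NiS requires the lower [S²⁻], so it precipitates first.

NiS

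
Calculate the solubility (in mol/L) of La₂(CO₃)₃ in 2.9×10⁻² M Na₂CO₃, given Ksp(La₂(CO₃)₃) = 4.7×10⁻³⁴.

2.2×10⁻¹⁵ M

La₂(CO₃)₃(s) ⇌ 2 La³⁺(aq) + 3 CO₃²⁻(aq)
Let s be the solubility of La₂(CO₃)₃ here. The common ion gives [CO₃²⁻] ≈ 2.9×10⁻² M, and [La³⁺] = 2s.
Ksp = [La³⁺]^2[CO₃²⁻]^3 = (2s)^2(2.9×10⁻²)^3
(2s)^2 = 4.7×10⁻³⁴ / (2.9×10⁻²)^3 = 1.9×10⁻²⁹
s = 2.2×10⁻¹⁵ M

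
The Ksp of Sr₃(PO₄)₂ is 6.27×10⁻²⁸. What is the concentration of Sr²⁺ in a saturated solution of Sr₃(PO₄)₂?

Sr₃(PO₄)₂(s) ⇌ 3 Sr²⁺(aq) + 2 PO₄³⁻(aq)
If s mol/L of Sr₃(PO₄)₂ dissolves, [Sr²⁺] = 3s and [PO₄³⁻] = 2s.
Ksp = [Sr²⁺]^3[PO₄³⁻]^2 = (3s)^3 · (2s)^2 = 108s^5 = 6.27×10⁻²⁸
s = 1.42×10⁻⁶ mol L⁻¹
[Sr²⁺] = 3s = 4.26×10⁻⁶ mol L⁻¹

4.26×10⁻⁶ M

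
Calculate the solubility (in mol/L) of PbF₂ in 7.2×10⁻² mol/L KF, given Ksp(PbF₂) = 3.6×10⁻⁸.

6.9×10⁻⁶ M

PbF₂(s) ⇌ Pb²⁺(aq) + 2 F⁻(aq)
F⁻ is already present at 7.2×10⁻² mol/L. If s mol/L of PbF₂ dissolves, [Pb²⁺] = s while [F⁻] ≈ 7.2×10⁻² mol/L.
Ksp = [Pb²⁺][F⁻]^2 = s(7.2×10⁻²)^2
s = 3.6×10⁻⁸ / (7.2×10⁻²)^2 = 6.9×10⁻⁶
s = 6.9×10⁻⁶ mol/L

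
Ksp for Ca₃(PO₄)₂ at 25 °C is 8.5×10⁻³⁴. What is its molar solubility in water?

Ca₃(PO₄)₂(s) ⇌ 3 Ca²⁺(aq) + 2 PO₄³⁻(aq)
Let s be the molar solubility. Then [Ca²⁺] = 3s and [PO₄³⁻] = 2s.
Ksp = [Ca²⁺]^3[PO₄³⁻]^2 = (3s)^3 · (2s)^2 = 108s^5
108s^5 = 8.5×10⁻³⁴  ⇒  s^5 = 7.9×10⁻³⁶
Taking the 5th root, s = 9.5×10⁻⁸ M.

9.5×10⁻⁸ M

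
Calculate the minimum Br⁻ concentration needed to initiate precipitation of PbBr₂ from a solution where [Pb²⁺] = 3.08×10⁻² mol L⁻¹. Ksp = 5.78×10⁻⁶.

1.37×10⁻² M

Each salt precipitates once Q = Ksp for that salt.
PbBr₂(s) ⇌ Pb²⁺(aq) + 2 Br⁻(aq)
Ksp = [Pb²⁺][Br⁻]^2 = [Br⁻]^2(3.08×10⁻²)
[Br⁻]^2 = 5.78×10⁻⁶ / (3.08×10⁻²) = 1.88×10⁻⁴
[Br⁻] = 1.37×10⁻² mol L⁻¹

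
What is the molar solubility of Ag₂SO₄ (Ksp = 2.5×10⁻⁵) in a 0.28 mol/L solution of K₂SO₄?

4.7×10⁻³ M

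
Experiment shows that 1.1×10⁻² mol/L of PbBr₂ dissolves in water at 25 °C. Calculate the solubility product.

PbBr₂(s) ⇌ Pb²⁺(aq) + 2 Br⁻(aq)
With molar solubility s: [Pb²⁺] = s, [Br⁻] = 2s.
Ksp = [Pb²⁺][Br⁻]^2 = s · (2s)^2 = 4s^3
Ksp = 4 × (1.1×10⁻²)^3 = 5.3×10⁻⁶

Ksp = 5.3×10⁻⁶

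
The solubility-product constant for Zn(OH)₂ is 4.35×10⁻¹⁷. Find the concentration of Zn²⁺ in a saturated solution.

2.22×10⁻⁶ M

Zn(OH)₂(s) ⇌ Zn²⁺(aq) + 2 OH⁻(aq)
Call the molar solubility s, so that [Zn²⁺] = s and [OH⁻] = 2s.
Ksp = [Zn²⁺][OH⁻]^2 = s · (2s)^2 = 4s^3 = 4.35×10⁻¹⁷
s = 2.22×10⁻⁶ mol/L
[Zn²⁺] = s = 2.22×10⁻⁶ mol/L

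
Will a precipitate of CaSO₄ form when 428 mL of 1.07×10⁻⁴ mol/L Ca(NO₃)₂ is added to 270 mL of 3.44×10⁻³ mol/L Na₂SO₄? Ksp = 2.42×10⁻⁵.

Total volume after mixing = 428 + 270 = 698 mL.
[Ca²⁺] = (1.07×10⁻⁴)(428)/698 = 6.56×10⁻⁵ mol/L
[SO₄²⁻] = (3.44×10⁻³)(270)/698 = 1.33×10⁻³ mol/L
Q = [Ca²⁺][SO₄²⁻] = 8.73×10⁻⁸
Since Q (8.73×10⁻⁸) is less than Ksp (2.42×10⁻⁵), no CaSO₄ precipitates.

No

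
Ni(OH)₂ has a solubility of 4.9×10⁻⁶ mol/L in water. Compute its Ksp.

Ni(OH)₂(s) ⇌ Ni²⁺(aq) + 2 OH⁻(aq)
With molar solubility s: [Ni²⁺] = s, [OH⁻] = 2s.
Ksp = [Ni²⁺][OH⁻]^2 = s · (2s)^2 = 4s^3
Ksp = 4 × (4.9×10⁻⁶)^3 = 4.7×10⁻¹⁶

Ksp = 4.7×10⁻¹⁶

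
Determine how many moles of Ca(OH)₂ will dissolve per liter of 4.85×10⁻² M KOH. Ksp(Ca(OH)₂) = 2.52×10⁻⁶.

Ca(OH)₂(s) ⇌ Ca²⁺(aq) + 2 OH⁻(aq)
With OH⁻ already at 4.85×10⁻² M and s small, take [OH⁻] ≈ 4.85×10⁻² M and [Ca²⁺] = s.
Ksp = [Ca²⁺][OH⁻]^2 = s(4.85×10⁻²)^2
s = 2.52×10⁻⁶ / (4.85×10⁻²)^2 = 1.07×10⁻³
s = 1.07×10⁻³ M

1.07×10⁻³ M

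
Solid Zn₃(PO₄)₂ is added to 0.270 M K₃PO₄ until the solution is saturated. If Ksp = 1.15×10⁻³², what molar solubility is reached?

Zn₃(PO₄)₂(s) ⇌ 3 Zn²⁺(aq) + 2 PO₄³⁻(aq)
With PO₄³⁻ already at 0.270 M and s small, take [PO₄³⁻] ≈ 0.270 M and [Zn²⁺] = 3s.
Ksp = [Zn²⁺]^3[PO₄³⁻]^2 = (3s)^3(0.270)^2
(3s)^3 = 1.15×10⁻³² / (0.270)^2 = 1.58×10⁻³¹
s = 1.80×10⁻¹¹ M

1.80×10⁻¹¹ M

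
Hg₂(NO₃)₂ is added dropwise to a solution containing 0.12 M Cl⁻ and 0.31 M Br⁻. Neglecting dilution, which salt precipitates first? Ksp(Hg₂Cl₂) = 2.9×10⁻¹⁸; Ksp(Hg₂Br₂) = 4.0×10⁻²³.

Hg₂Br₂

A salt starts to precipitate once the ion product Q reaches its Ksp.
For Hg₂Cl₂: [Hg₂²⁺] = (Ksp/[Cl⁻]^2) = 2.0×10⁻¹⁶ M
For Hg₂Br₂: [Hg₂²⁺] = (Ksp/[Br⁻]^2) = 4.2×10⁻²² M
The smaller threshold [Hg₂²⁺] is reached first, so Hg₂Br₂ precipitates first.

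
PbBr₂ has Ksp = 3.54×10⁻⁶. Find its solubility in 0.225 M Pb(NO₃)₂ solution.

1.98×10⁻³ M

PbBr₂(s) ⇌ Pb²⁺(aq) + 2 Br⁻(aq)
With Pb²⁺ already at 0.225 M and s small, take [Pb²⁺] ≈ 0.225 M and [Br⁻] = 2s.
Ksp = [Pb²⁺][Br⁻]^2 = (0.225)(2s)^2
(2s)^2 = 3.54×10⁻⁶ / (0.225) = 1.57×10⁻⁵
s = 1.98×10⁻³ M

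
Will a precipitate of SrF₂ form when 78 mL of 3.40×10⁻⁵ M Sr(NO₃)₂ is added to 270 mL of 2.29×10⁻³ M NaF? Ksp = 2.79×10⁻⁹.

After mixing, V = 78 mL + 270 mL = 348 mL.
[Sr²⁺] = (3.40×10⁻⁵)(78)/348 = 7.62×10⁻⁶ M
[F⁻] = (2.29×10⁻³)(270)/348 = 1.78×10⁻³ M
Q = [Sr²⁺][F⁻]^2 = 2.41×10⁻¹¹
Q = 2.41×10⁻¹¹ < Ksp = 2.79×10⁻⁹, so the solution is unsaturated and no precipitate forms.

No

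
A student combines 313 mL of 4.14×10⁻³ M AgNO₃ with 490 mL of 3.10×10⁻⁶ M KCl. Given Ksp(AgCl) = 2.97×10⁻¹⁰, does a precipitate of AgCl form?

Total volume after mixing = 313 + 490 = 803 mL.
[Ag⁺] = (4.14×10⁻³)(313)/803 = 1.61×10⁻³ M
[Cl⁻] = (3.10×10⁻⁶)(490)/803 = 1.89×10⁻⁶ M
Q = [Ag⁺][Cl⁻] = 3.05×10⁻⁹
Since Q (3.05×10⁻⁹) exceeds Ksp (2.97×10⁻¹⁰), AgCl will precipitate.

Yes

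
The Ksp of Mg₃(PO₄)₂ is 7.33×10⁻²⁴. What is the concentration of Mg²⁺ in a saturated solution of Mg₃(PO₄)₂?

2.78×10⁻⁵ M

Mg₃(PO₄)₂(s) ⇌ 3 Mg²⁺(aq) + 2 PO₄³⁻(aq)
With molar solubility s: [Mg²⁺] = 3s, [PO₄³⁻] = 2s.
Ksp = [Mg²⁺]^3[PO₄³⁻]^2 = (3s)^3 · (2s)^2 = 108s^5 = 7.33×10⁻²⁴
s = 9.25×10⁻⁶ mol L⁻¹
[Mg²⁺] = 3s = 2.78×10⁻⁵ mol L⁻¹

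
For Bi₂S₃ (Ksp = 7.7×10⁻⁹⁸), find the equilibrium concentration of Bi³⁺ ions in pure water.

Bi₂S₃(s) ⇌ 2 Bi³⁺(aq) + 3 S²⁻(aq)
If s mol/L of Bi₂S₃ dissolves, [Bi³⁺] = 2s and [S²⁻] = 3s.
Ksp = [Bi³⁺]^2[S²⁻]^3 = (2s)^2 · (3s)^3 = 108s^5 = 7.7×10⁻⁹⁸
s = 1.5×10⁻²⁰ mol/L
[Bi³⁺] = 2s = 3.0×10⁻²⁰ mol/L

3.0×10⁻²⁰ M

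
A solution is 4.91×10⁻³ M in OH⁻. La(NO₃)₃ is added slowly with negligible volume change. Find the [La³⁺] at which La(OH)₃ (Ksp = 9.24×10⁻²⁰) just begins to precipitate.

7.81×10⁻¹³ M

The threshold for precipitation is Q = Ksp.
La(OH)₃(s) ⇌ La³⁺(aq) + 3 OH⁻(aq)
Ksp = [La³⁺][OH⁻]^3 = [La³⁺](4.91×10⁻³)^3
[La³⁺] = 9.24×10⁻²⁰ / (4.91×10⁻³)^3 = 7.81×10⁻¹³
[La³⁺] = 7.81×10⁻¹³ M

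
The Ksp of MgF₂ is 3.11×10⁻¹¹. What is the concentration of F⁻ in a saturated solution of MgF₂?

3.96×10⁻⁴ M

MgF₂(s) ⇌ Mg²⁺(aq) + 2 F⁻(aq)
Call the molar solubility s, so that [Mg²⁺] = s and [F⁻] = 2s.
Ksp = [Mg²⁺][F⁻]^2 = s · (2s)^2 = 4s^3 = 3.11×10⁻¹¹
s = 1.98×10⁻⁴ mol L⁻¹
[F⁻] = 2s = 3.96×10⁻⁴ mol L⁻¹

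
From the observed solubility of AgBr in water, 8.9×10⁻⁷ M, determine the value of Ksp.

Ksp = 7.9×10⁻¹³

AgBr(s) ⇌ Ag⁺(aq) + Br⁻(aq)
If s mol/L of AgBr dissolves, [Ag⁺] = s and [Br⁻] = s.
Ksp = [Ag⁺][Br⁻] = s · s = s^2
Ksp = (8.9×10⁻⁷)^2 = 7.9×10⁻¹³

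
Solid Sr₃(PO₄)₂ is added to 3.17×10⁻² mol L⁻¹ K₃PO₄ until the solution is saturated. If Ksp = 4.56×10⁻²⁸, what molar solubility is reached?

Sr₃(PO₄)₂(s) ⇌ 3 Sr²⁺(aq) + 2 PO₄³⁻(aq)
Let s be the solubility of Sr₃(PO₄)₂ here. The common ion gives [PO₄³⁻] ≈ 3.17×10⁻² mol L⁻¹, and [Sr²⁺] = 3s.
Ksp = [Sr²⁺]^3[PO₄³⁻]^2 = (3s)^3(3.17×10⁻²)^2
(3s)^3 = 4.56×10⁻²⁸ / (3.17×10⁻²)^2 = 4.54×10⁻²⁵
s = 2.56×10⁻⁹ mol L⁻¹

2.56×10⁻⁹ M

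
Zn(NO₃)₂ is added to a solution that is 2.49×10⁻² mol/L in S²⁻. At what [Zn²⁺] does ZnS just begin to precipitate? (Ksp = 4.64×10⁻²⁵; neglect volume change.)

Precipitation of each salt begins when its ion product equals Ksp.
ZnS(s) ⇌ Zn²⁺(aq) + S²⁻(aq)
Ksp = [Zn²⁺][S²⁻] = [Zn²⁺](2.49×10⁻²)
[Zn²⁺] = 4.64×10⁻²⁵ / (2.49×10⁻²) = 1.86×10⁻²³
[Zn²⁺] = 1.86×10⁻²³ mol/L

1.86×10⁻²³ M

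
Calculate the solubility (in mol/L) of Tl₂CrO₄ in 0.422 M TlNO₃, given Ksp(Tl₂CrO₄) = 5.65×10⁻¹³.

3.17×10⁻¹² M

Tl₂CrO₄(s) ⇌ 2 Tl⁺(aq) + CrO₄²⁻(aq)
Tl⁺ is already present at 0.422 M. If s mol/L of Tl₂CrO₄ dissolves, [CrO₄²⁻] = s while [Tl⁺] ≈ 0.422 M.
Ksp = [Tl⁺]^2[CrO₄²⁻] = (0.422)^2s
s = 5.65×10⁻¹³ / (0.422)^2 = 3.17×10⁻¹²
s = 3.17×10⁻¹² M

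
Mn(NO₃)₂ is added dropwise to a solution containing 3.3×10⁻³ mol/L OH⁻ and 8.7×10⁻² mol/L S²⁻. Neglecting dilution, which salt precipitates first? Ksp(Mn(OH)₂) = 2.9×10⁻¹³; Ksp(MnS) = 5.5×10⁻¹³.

MnS

Precipitation begins when Q = Ksp.
For Mn(OH)₂: [Mn²⁺] = (Ksp/[OH⁻]^2) = 2.7×10⁻⁸ mol/L
For MnS: [Mn²⁺] = (Ksp/[S²⁻]) = 6.3×10⁻¹² mol/L
The smaller threshold [Mn²⁺] is reached first, so MnS precipitates first.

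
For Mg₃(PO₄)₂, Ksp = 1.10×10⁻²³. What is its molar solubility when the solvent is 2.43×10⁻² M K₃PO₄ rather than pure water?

Mg₃(PO₄)₂(s) ⇌ 3 Mg²⁺(aq) + 2 PO₄³⁻(aq)
With PO₄³⁻ already at 2.43×10⁻² M and s small, take [PO₄³⁻] ≈ 2.43×10⁻² M and [Mg²⁺] = 3s.
Ksp = [Mg²⁺]^3[PO₄³⁻]^2 = (3s)^3(2.43×10⁻²)^2
(3s)^3 = 1.10×10⁻²³ / (2.43×10⁻²)^2 = 1.86×10⁻²⁰
s = 8.84×10⁻⁸ M

8.84×10⁻⁸ M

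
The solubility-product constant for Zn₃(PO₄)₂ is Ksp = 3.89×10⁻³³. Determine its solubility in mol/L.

Zn₃(PO₄)₂(s) ⇌ 3 Zn²⁺(aq) + 2 PO₄³⁻(aq)
For each mole of Zn₃(PO₄)₂ that dissolves per liter, [Zn²⁺] = 3s and [PO₄³⁻] = 2s; let s denote this solubility.
Ksp = [Zn²⁺]^3[PO₄³⁻]^2 = (3s)^3 · (2s)^2 = 108s^5
108s^5 = 3.89×10⁻³³  ⇒  s^5 = 3.60×10⁻³⁵
s = 1.29×10⁻⁷ mol/L

1.29×10⁻⁷ M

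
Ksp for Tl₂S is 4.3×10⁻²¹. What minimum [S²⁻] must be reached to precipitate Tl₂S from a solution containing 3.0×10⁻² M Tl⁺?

The threshold for precipitation is Q = Ksp.
Tl₂S(s) ⇌ 2 Tl⁺(aq) + S²⁻(aq)
Ksp = [Tl⁺]^2[S²⁻] = [S²⁻](3.0×10⁻²)^2
[S²⁻] = 4.3×10⁻²¹ / (3.0×10⁻²)^2 = 4.8×10⁻¹⁸
[S²⁻] = 4.8×10⁻¹⁸ M

4.8×10⁻¹⁸ M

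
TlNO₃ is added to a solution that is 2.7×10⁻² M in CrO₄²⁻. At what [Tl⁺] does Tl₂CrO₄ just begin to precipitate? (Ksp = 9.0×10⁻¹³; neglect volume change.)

The threshold for precipitation is Q = Ksp.
Tl₂CrO₄(s) ⇌ 2 Tl⁺(aq) + CrO₄²⁻(aq)
Ksp = [Tl⁺]^2[CrO₄²⁻] = [Tl⁺]^2(2.7×10⁻²)
[Tl⁺]^2 = 9.0×10⁻¹³ / (2.7×10⁻²) = 3.3×10⁻¹¹
[Tl⁺] = 5.8×10⁻⁶ M

5.8×10⁻⁶ M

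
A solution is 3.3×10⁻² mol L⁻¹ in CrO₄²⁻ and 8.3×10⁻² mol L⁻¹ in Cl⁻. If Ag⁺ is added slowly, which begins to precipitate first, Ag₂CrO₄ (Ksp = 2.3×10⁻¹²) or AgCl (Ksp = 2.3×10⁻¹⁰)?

AgCl

Each salt precipitates once Q = Ksp for that salt.
For Ag₂CrO₄: [Ag⁺] = (Ksp/[CrO₄²⁻])^(1/2) = 8.3×10⁻⁶ mol L⁻¹
For AgCl: [Ag⁺] = (Ksp/[Cl⁻]) = 2.8×10⁻⁹ mol L⁻¹
AgCl requires the lower [Ag⁺], so it precipitates first.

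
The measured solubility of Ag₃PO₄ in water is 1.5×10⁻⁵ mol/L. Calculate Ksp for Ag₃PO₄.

Ksp = 1.4×10⁻¹⁸

Ag₃PO₄(s) ⇌ 3 Ag⁺(aq) + PO₄³⁻(aq)
Call the molar solubility s, so that [Ag⁺] = 3s and [PO₄³⁻] = s.
Ksp = [Ag⁺]^3[PO₄³⁻] = (3s)^3 · s = 27s^4
Ksp = 27 × (1.5×10⁻⁵)^4 = 1.4×10⁻¹⁸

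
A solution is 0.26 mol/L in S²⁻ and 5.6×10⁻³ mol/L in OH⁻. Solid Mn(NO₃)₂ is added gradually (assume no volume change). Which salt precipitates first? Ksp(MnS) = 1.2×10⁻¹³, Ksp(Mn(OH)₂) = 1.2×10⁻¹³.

Precipitation begins when Q = Ksp.
For MnS: [Mn²⁺] = (Ksp/[S²⁻]) = 4.6×10⁻¹³ mol/L
For Mn(OH)₂: [Mn²⁺] = (Ksp/[OH⁻]^2) = 3.8×10⁻⁹ mol/L
Since MnS needs less Mn²⁺ to reach saturation, it precipitates first.

MnS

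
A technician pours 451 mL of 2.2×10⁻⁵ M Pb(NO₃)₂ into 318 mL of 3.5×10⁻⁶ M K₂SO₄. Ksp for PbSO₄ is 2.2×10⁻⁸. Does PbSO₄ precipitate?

No

The combined volume is 769 mL.
[Pb²⁺] = (2.2×10⁻⁵)(451)/769 = 1.3×10⁻⁵ M
[SO₄²⁻] = (3.5×10⁻⁶)(318)/769 = 1.4×10⁻⁶ M
Q = [Pb²⁺][SO₄²⁻] = 1.9×10⁻¹¹
Q = 1.9×10⁻¹¹ < Ksp = 2.2×10⁻⁸, so the solution is unsaturated and no precipitate forms.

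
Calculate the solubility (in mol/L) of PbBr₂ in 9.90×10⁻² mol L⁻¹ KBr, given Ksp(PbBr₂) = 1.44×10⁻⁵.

PbBr₂(s) ⇌ Pb²⁺(aq) + 2 Br⁻(aq)
Let s be the solubility of PbBr₂ here. The common ion gives [Br⁻] ≈ 9.90×10⁻² mol L⁻¹, and [Pb²⁺] = s.
Ksp = [Pb²⁺][Br⁻]^2 = s(9.90×10⁻²)^2
s = 1.44×10⁻⁵ / (9.90×10⁻²)^2 = 1.47×10⁻³
s = 1.47×10⁻³ mol L⁻¹

1.47×10⁻³ M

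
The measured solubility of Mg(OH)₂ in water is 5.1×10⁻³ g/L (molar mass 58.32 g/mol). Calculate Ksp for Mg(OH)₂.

Ksp = 2.7×10⁻¹²

s = (5.1×10⁻³ g L⁻¹)/(58.32 g mol⁻¹) = 8.745×10⁻⁵ M
Mg(OH)₂(s) ⇌ Mg²⁺(aq) + 2 OH⁻(aq)
For each mole of Mg(OH)₂ that dissolves per liter, [Mg²⁺] = s and [OH⁻] = 2s; let s denote this solubility.
Ksp = [Mg²⁺][OH⁻]^2 = s · (2s)^2 = 4s^3
Ksp = 4 × (8.745×10⁻⁵)^3 = 2.7×10⁻¹²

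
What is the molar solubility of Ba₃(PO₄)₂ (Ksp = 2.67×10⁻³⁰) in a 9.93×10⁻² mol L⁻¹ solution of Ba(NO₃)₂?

2.61×10⁻¹⁴ M

Ba₃(PO₄)₂(s) ⇌ 3 Ba²⁺(aq) + 2 PO₄³⁻(aq)
With Ba²⁺ already at 9.93×10⁻² mol L⁻¹ and s small, take [Ba²⁺] ≈ 9.93×10⁻² mol L⁻¹ and [PO₄³⁻] = 2s.
Ksp = [Ba²⁺]^3[PO₄³⁻]^2 = (9.93×10⁻²)^3(2s)^2
(2s)^2 = 2.67×10⁻³⁰ / (9.93×10⁻²)^3 = 2.73×10⁻²⁷
s = 2.61×10⁻¹⁴ mol L⁻¹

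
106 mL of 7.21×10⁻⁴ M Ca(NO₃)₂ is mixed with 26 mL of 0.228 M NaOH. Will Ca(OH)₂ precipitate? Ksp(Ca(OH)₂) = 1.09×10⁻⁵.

No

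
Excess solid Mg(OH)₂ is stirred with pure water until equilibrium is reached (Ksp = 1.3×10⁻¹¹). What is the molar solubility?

1.5×10⁻⁴ M

Mg(OH)₂(s) ⇌ Mg²⁺(aq) + 2 OH⁻(aq)
With molar solubility s: [Mg²⁺] = s, [OH⁻] = 2s.
Ksp = [Mg²⁺][OH⁻]^2 = s · (2s)^2 = 4s^3
4s^3 = 1.3×10⁻¹¹  ⇒  s^3 = 3.3×10⁻¹²
s = 1.5×10⁻⁴ mol/L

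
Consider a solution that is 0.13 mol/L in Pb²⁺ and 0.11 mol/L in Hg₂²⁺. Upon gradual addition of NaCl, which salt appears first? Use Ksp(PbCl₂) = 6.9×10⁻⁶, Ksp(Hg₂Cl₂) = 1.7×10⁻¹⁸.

Hg₂Cl₂

Precipitation begins when Q = Ksp.
For PbCl₂: [Cl⁻] = (Ksp/[Pb²⁺])^(1/2) = 7.3×10⁻³ mol/L
For Hg₂Cl₂: [Cl⁻] = (Ksp/[Hg₂²⁺])^(1/2) = 3.9×10⁻⁹ mol/L
The smaller threshold [Cl⁻] is reached first, so Hg₂Cl₂ precipitates first.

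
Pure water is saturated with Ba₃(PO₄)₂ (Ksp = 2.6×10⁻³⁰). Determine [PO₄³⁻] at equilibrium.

Ba₃(PO₄)₂(s) ⇌ 3 Ba²⁺(aq) + 2 PO₄³⁻(aq)
Let s be the molar solubility. Then [Ba²⁺] = 3s and [PO₄³⁻] = 2s.
Ksp = [Ba²⁺]^3[PO₄³⁻]^2 = (3s)^3 · (2s)^2 = 108s^5 = 2.6×10⁻³⁰
s = 4.7×10⁻⁷ mol/L
[PO₄³⁻] = 2s = 9.5×10⁻⁷ mol/L

9.5×10⁻⁷ M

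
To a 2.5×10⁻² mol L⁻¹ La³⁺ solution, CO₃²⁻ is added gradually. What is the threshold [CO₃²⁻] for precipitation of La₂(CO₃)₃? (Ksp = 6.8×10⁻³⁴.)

1.0×10⁻¹⁰ M

Each salt precipitates once Q = Ksp for that salt.
La₂(CO₃)₃(s) ⇌ 2 La³⁺(aq) + 3 CO₃²⁻(aq)
Ksp = [La³⁺]^2[CO₃²⁻]^3 = [CO₃²⁻]^3(2.5×10⁻²)^2
[CO₃²⁻]^3 = 6.8×10⁻³⁴ / (2.5×10⁻²)^2 = 1.1×10⁻³⁰
[CO₃²⁻] = 1.0×10⁻¹⁰ mol L⁻¹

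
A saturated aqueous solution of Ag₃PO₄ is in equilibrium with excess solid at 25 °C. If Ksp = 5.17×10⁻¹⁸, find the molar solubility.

Ag₃PO₄(s) ⇌ 3 Ag⁺(aq) + PO₄³⁻(aq)
Let s be the molar solubility. Then [Ag⁺] = 3s and [PO₄³⁻] = s.
Ksp = [Ag⁺]^3[PO₄³⁻] = (3s)^3 · s = 27s^4
27s^4 = 5.17×10⁻¹⁸  ⇒  s^4 = 1.91×10⁻¹⁹
s = 2.09×10⁻⁵ mol/L

2.09×10⁻⁵ M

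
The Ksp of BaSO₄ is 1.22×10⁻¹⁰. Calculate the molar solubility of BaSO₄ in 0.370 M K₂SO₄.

BaSO₄(s) ⇌ Ba²⁺(aq) + SO₄²⁻(aq)
With SO₄²⁻ already at 0.370 M and s small, take [SO₄²⁻] ≈ 0.370 M and [Ba²⁺] = s.
Ksp = [Ba²⁺][SO₄²⁻] = s(0.370)
s = 1.22×10⁻¹⁰ / (0.370) = 3.30×10⁻¹⁰
s = 3.30×10⁻¹⁰ M

3.30×10⁻¹⁰ M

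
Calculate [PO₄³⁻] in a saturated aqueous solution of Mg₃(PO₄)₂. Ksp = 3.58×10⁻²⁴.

1.60×10⁻⁵ M

Mg₃(PO₄)₂(s) ⇌ 3 Mg²⁺(aq) + 2 PO₄³⁻(aq)
Let s be the molar solubility. Then [Mg²⁺] = 3s and [PO₄³⁻] = 2s.
Ksp = [Mg²⁺]^3[PO₄³⁻]^2 = (3s)^3 · (2s)^2 = 108s^5 = 3.58×10⁻²⁴
s = 8.02×10⁻⁶ mol/L
[PO₄³⁻] = 2s = 1.60×10⁻⁵ mol/L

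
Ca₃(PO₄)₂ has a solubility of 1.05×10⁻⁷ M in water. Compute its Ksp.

Ca₃(PO₄)₂(s) ⇌ 3 Ca²⁺(aq) + 2 PO₄³⁻(aq)
Let s be the molar solubility. Then [Ca²⁺] = 3s and [PO₄³⁻] = 2s.
Ksp = [Ca²⁺]^3[PO₄³⁻]^2 = (3s)^3 · (2s)^2 = 108s^5
Ksp = 108 × (1.05×10⁻⁷)^5 = 1.38×10⁻³³

Ksp = 1.38×10⁻³³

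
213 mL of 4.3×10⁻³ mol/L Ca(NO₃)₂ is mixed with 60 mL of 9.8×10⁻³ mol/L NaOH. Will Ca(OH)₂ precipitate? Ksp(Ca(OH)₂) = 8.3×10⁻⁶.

No

The combined volume is 273 mL.
[Ca²⁺] = (4.3×10⁻³)(213)/273 = 3.4×10⁻³ mol/L
[OH⁻] = (9.8×10⁻³)(60)/273 = 2.2×10⁻³ mol/L
Q = [Ca²⁺][OH⁻]^2 = 1.6×10⁻⁸
Since Q (1.6×10⁻⁸) is less than Ksp (8.3×10⁻⁶), no Ca(OH)₂ precipitates.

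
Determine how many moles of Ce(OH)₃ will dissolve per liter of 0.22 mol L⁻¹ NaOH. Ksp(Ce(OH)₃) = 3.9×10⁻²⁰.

Ce(OH)₃(s) ⇌ Ce³⁺(aq) + 3 OH⁻(aq)
Let s be the solubility of Ce(OH)₃ here. The common ion gives [OH⁻] ≈ 0.22 mol L⁻¹, and [Ce³⁺] = s.
Ksp = [Ce³⁺][OH⁻]^3 = s(0.22)^3
s = 3.9×10⁻²⁰ / (0.22)^3 = 3.7×10⁻¹⁸
s = 3.7×10⁻¹⁸ mol L⁻¹

3.7×10⁻¹⁸ M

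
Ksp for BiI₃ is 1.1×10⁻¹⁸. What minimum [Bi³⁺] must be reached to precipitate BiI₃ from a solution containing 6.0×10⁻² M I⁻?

Each salt precipitates once Q = Ksp for that salt.
BiI₃(s) ⇌ Bi³⁺(aq) + 3 I⁻(aq)
Ksp = [Bi³⁺][I⁻]^3 = [Bi³⁺](6.0×10⁻²)^3
[Bi³⁺] = 1.1×10⁻¹⁸ / (6.0×10⁻²)^3 = 5.1×10⁻¹⁵
[Bi³⁺] = 5.1×10⁻¹⁵ M

5.1×10⁻¹⁵ M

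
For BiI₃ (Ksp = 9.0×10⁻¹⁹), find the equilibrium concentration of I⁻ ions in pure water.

4.1×10⁻⁵ M

BiI₃(s) ⇌ Bi³⁺(aq) + 3 I⁻(aq)
If s mol/L of BiI₃ dissolves, [Bi³⁺] = s and [I⁻] = 3s.
Ksp = [Bi³⁺][I⁻]^3 = s · (3s)^3 = 27s^4 = 9.0×10⁻¹⁹
s = 1.4×10⁻⁵ mol/L
[I⁻] = 3s = 4.1×10⁻⁵ mol/L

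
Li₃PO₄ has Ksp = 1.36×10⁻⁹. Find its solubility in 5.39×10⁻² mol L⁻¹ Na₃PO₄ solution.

Li₃PO₄(s) ⇌ 3 Li⁺(aq) + PO₄³⁻(aq)
PO₄³⁻ is already present at 5.39×10⁻² mol L⁻¹. If s mol/L of Li₃PO₄ dissolves, [Li⁺] = 3s while [PO₄³⁻] ≈ 5.39×10⁻² mol L⁻¹.
Ksp = [Li⁺]^3[PO₄³⁻] = (3s)^3(5.39×10⁻²)
(3s)^3 = 1.36×10⁻⁹ / (5.39×10⁻²) = 2.52×10⁻⁸
s = 9.78×10⁻⁴ mol L⁻¹

9.78×10⁻⁴ M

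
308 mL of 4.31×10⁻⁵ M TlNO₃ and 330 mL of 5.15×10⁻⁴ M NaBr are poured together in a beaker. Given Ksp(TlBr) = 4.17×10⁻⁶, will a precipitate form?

Total volume after mixing = 308 + 330 = 638 mL.
[Tl⁺] = (4.31×10⁻⁵)(308)/638 = 2.08×10⁻⁵ M
[Br⁻] = (5.15×10⁻⁴)(330)/638 = 2.66×10⁻⁴ M
Q = [Tl⁺][Br⁻] = 5.54×10⁻⁹
Q < Ksp (5.54×10⁻⁹ vs 4.17×10⁻⁶); the solution remains unsaturated and no precipitate forms.

No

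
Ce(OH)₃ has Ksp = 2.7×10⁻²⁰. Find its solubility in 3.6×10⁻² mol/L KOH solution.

Ce(OH)₃(s) ⇌ Ce³⁺(aq) + 3 OH⁻(aq)
The solution already contains OH⁻ at 3.6×10⁻² mol/L. Let s be the molar solubility of Ce(OH)₃.
[OH⁻] ≈ 3.6×10⁻² mol/L (common ion dominates); [Ce³⁺] = s.
Ksp = [Ce³⁺][OH⁻]^3 = s(3.6×10⁻²)^3
s = 2.7×10⁻²⁰ / (3.6×10⁻²)^3 = 5.8×10⁻¹⁶
s = 5.8×10⁻¹⁶ mol/L

5.8×10⁻¹⁶ M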